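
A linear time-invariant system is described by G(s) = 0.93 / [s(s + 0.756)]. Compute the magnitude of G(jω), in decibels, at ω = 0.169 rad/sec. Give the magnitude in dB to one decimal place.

17.0 dB

|j0.169 + 0.756| = √(0.169² + 0.756²) = 0.7747
|j0.169| = 0.169
|G(j0.169)| = 0.93 / (0.7747 × 0.169) = 7.1037
20 log₁₀(7.1037) = 17.03 dB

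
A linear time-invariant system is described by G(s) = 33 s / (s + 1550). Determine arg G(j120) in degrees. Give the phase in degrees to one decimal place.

85.6°

∠(j120) = 90.00°
∠(j120 + 1550) = arctan(120/1550) = 4.43°
∠G(j120) = 90.00° − 4.43° = 85.57°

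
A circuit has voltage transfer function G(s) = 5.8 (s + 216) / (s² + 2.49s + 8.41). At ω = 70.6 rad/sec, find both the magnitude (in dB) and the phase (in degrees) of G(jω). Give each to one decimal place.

|G| = -11.5 dB, ∠G = -159.9 deg

|j70.6 + 216| = √(70.6² + 216²) = 227.2
|(j70.6)² + 2.49(j70.6) + 8.41| = |-4975.9 + j175.79| = 4979
|G(j70.6)| = 5.8 × 227.2 / 4979 = 0.26471
20 log₁₀(0.26471) = -11.54 dB
∠(j70.6 + 216) = arctan(70.6/216) = 18.10°
∠[(j70.6)² + 2.49(j70.6) + 8.41] = ∠[-4975.9 + j175.79] = 177.98°
∠G(j70.6) = 18.10° − 177.98° = -159.88°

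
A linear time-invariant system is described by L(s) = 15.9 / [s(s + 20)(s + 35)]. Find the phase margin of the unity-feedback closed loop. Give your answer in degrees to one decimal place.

89.9 deg

Gain crossover: |L(jω)| = 1 at ω ≈ 0.0227 rad/s.
∠L(j0.0227) = −90° − arctan(0.0227/20) − arctan(0.0227/35) ≈ -90.10°
PM = 180° + (-90.10°) = 89.90°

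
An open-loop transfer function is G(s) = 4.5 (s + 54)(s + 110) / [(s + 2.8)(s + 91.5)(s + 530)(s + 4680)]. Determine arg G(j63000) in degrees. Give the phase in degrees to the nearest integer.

-175°

∠(j63000 + 54) = arctan(63000/54) = 89.95°
∠(j63000 + 110) = arctan(63000/110) = 89.90°
∠(j63000 + 2.8) = arctan(63000/2.8) = 90.00°
∠(j63000 + 91.5) = arctan(63000/91.5) = 89.92°
∠(j63000 + 530) = arctan(63000/530) = 89.52°
∠(j63000 + 4680) = arctan(63000/4680) = 85.75°
∠G(j63000) = 89.95° + 89.90° − (90.00° + 89.92° + 89.52° + 85.75°) = -175.33°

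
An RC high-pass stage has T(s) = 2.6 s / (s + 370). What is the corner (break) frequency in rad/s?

370 rad/s

The single real pole at s = −370 gives a corner at ω = 370 rad/s.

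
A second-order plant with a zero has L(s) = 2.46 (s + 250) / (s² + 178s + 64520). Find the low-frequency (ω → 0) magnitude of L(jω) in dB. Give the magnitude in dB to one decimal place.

-40.4 dB

L(0) = 2.46 × 250 / 64520 = 0.0095319
20 log₁₀(0.0095319) = -40.42 dB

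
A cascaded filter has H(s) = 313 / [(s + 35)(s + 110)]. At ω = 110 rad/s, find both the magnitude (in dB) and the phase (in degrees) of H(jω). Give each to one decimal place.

|j110 + 35| = √(110² + 35²) = 115.4
|j110 + 110| = √(110² + 110²) = 155.6
|H(j110)| = 313 / (115.4 × 155.6) = 0.01743
20 log₁₀(0.01743) = -35.17 dB
∠(j110 + 35) = arctan(110/35) = 72.35°
∠(j110 + 110) = arctan(110/110) = 45.00°
∠H(j110) = − (72.35° + 45.00°) = -117.35°

|H| = -35.2 dB, ∠H = -117.3 deg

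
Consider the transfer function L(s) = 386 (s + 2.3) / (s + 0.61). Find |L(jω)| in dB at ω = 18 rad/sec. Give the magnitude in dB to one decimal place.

|j18 + 2.3| = √(18² + 2.3²) = 18.15
|j18 + 0.61| = √(18² + 0.61²) = 18.01
|L(j18)| = 386 × 18.15 / 18.01 = 388.92
20 log₁₀(388.92) = 51.80 dB

51.8 dB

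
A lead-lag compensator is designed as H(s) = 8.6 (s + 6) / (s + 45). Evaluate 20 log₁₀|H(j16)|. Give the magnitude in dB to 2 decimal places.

|j16 + 6| = √(16² + 6²) = 17.09
|j16 + 45| = √(16² + 45²) = 47.76
|H(j16)| = 8.6 × 17.09 / 47.76 = 3.077
20 log₁₀(3.077) = 9.763 dB

9.76 dB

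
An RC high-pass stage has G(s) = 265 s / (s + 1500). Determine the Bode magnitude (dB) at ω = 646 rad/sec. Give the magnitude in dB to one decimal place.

40.4 dB

|j646| = 646
|j646 + 1500| = √(646² + 1500²) = 1633
|G(j646)| = 265 × 646 / 1633 = 104.82
20 log₁₀(104.82) = 40.41 dB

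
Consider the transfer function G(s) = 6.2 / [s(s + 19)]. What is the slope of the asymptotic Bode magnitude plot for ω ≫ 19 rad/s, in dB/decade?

-40 dB/decade

With 0 zeros and 2 poles, the high-frequency asymptotic slope is 20 × (0 − 2) = -40 dB/decade.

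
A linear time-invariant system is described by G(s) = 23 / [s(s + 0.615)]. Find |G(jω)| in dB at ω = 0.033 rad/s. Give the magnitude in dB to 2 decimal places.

|j0.033 + 0.615| = √(0.033² + 0.615²) = 0.6159
|j0.033| = 0.033
|G(j0.033)| = 23 / (0.6159 × 0.033) = 1131.7
20 log₁₀(1131.7) = 61.074 dB

61.07 dB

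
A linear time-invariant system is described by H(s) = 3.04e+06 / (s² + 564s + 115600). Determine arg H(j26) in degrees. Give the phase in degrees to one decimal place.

∠[(j26)² + 564(j26) + 115600] = ∠[1.1492e+05 + j14664] = 7.27°
∠H(j26) = −7.27° = -7.27°

-7.3 deg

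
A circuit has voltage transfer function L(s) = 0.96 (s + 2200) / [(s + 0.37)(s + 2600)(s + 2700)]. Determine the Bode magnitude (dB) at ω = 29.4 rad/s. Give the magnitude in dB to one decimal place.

|j29.4 + 2200| = √(29.4² + 2200²) = 2200
|j29.4 + 0.37| = √(29.4² + 0.37²) = 29.4
|j29.4 + 2600| = √(29.4² + 2600²) = 2600
|j29.4 + 2700| = √(29.4² + 2700²) = 2700
|L(j29.4)| = 0.96 × 2200 / (29.4 × 2600 × 2700) = 1.0232e-05
20 log₁₀(1.0232e-05) = -99.80 dB

-99.8 dB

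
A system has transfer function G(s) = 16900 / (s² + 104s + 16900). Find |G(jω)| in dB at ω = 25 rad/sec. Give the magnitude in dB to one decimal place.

0.2 dB

|(j25)² + 104(j25) + 16900| = |16275 + j2600| = 1.648e+04
|G(j25)| = 16900 / 1.648e+04 = 1.0254
20 log₁₀(1.0254) = 0.22 dB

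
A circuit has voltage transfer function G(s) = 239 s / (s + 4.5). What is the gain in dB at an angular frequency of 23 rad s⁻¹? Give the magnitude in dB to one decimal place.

|j23| = 23
|j23 + 4.5| = √(23² + 4.5²) = 23.44
|G(j23)| = 239 × 23 / 23.44 = 234.55
20 log₁₀(234.55) = 47.40 dB

47.4 dB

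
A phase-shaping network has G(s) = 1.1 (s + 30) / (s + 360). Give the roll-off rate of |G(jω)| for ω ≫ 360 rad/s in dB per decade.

With 1 zero and 1 pole, the high-frequency asymptotic slope is 20 × (1 − 1) = 0 dB/decade.

0 dB/decade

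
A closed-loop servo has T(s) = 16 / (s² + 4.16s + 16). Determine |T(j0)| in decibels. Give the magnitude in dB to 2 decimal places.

T(0) = 16 / 16 = 1
20 log₁₀(1) = 0.000 dB

0.00 dB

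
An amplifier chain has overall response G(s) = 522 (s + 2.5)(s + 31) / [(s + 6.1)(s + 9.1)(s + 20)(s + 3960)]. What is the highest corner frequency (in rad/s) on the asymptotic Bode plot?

3960 rad/s

Break frequencies occur at each pole and zero magnitude: 2.5 rad/s, 6.1 rad/s, 9.1 rad/s, 20 rad/s, 31 rad/s, 3960 rad/s.
The highest is 3960 rad/s.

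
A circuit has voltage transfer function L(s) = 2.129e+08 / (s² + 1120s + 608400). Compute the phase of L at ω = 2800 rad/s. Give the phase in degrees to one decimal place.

∠[(j2800)² + 1120(j2800) + 608400] = ∠[-7.2316e+06 + j3.136e+06] = 156.56°
∠L(j2800) = −156.56° = -156.56°

-156.6°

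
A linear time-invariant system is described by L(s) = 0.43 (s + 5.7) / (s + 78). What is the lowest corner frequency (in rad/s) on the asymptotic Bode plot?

Break frequencies occur at each pole and zero magnitude: 5.7 rad/s, 78 rad/s.
The lowest is 5.7 rad/s.

5.7 rad/s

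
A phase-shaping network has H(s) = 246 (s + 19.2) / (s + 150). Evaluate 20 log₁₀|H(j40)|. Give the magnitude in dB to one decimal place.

|j40 + 19.2| = √(40² + 19.2²) = 44.37
|j40 + 150| = √(40² + 150²) = 155.2
|H(j40)| = 246 × 44.37 / 155.2 = 70.309
20 log₁₀(70.309) = 36.94 dB

36.9 dB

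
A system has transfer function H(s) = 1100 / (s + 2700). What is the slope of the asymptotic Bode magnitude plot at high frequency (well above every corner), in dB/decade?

-20 dB/decade

With 0 zeros and 1 pole, the high-frequency asymptotic slope is 20 × (0 − 1) = -20 dB/decade.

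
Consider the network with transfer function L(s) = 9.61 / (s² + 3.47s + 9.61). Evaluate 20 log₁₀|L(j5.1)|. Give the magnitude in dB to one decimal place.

-8.0 dB

|(j5.1)² + 3.47(j5.1) + 9.61| = |-16.4 + j17.697| = 24.13
|L(j5.1)| = 9.61 / 24.13 = 0.3983
20 log₁₀(0.3983) = -8.00 dB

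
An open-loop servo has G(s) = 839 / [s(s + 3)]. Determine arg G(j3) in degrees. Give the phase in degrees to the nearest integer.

-135°

∠(j3 + 3) = arctan(3/3) = 45.00°
∠(j3) = 90.00°
∠G(j3) = − (45.00° + 90.00°) = -135.00°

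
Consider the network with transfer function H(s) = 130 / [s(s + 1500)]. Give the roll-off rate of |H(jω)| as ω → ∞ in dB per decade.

With 0 zeros and 2 poles, the high-frequency asymptotic slope is 20 × (0 − 2) = -40 dB/decade.

-40 dB/decade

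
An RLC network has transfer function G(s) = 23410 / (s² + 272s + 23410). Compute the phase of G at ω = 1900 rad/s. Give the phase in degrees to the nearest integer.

-172°

∠[(j1900)² + 272(j1900) + 23410] = ∠[-3.5866e+06 + j5.168e+05] = 171.80°
∠G(j1900) = −171.80° = -171.80°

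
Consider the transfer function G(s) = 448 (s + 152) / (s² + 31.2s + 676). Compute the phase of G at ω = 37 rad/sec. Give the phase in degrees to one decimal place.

∠(j37 + 152) = arctan(37/152) = 13.68°
∠[(j37)² + 31.2(j37) + 676] = ∠[-693 + j1154.4] = 120.98°
∠G(j37) = 13.68° − 120.98° = -107.30°

-107.3°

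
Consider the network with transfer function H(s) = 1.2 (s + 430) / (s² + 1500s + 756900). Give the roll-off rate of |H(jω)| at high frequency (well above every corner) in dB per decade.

-20 dB/decade

With 1 zero and 2 poles, the high-frequency asymptotic slope is 20 × (1 − 2) = -20 dB/decade.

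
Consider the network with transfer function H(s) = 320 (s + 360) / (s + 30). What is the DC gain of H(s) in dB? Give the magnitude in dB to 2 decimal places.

H(0) = 320 × 360 / 30 = 3840
20 log₁₀(3840) = 71.687 dB

71.69 dB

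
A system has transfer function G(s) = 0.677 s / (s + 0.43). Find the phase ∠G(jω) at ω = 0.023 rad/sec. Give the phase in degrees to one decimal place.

∠(j0.023) = 90.00°
∠(j0.023 + 0.43) = arctan(0.023/0.43) = 3.06°
∠G(j0.023) = 90.00° − 3.06° = 86.94°

86.9°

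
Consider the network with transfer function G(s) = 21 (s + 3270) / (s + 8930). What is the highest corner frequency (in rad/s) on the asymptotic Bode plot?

Break frequencies occur at each pole and zero magnitude: 3270 rad/s, 8930 rad/s.
The highest is 8930 rad/s.

8930 rad/s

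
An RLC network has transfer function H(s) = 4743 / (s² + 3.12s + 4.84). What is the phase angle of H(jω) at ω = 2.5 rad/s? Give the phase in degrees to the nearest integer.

∠[(j2.5)² + 3.12(j2.5) + 4.84] = ∠[-1.41 + j7.8] = 100.25°
∠H(j2.5) = −100.25° = -100.25°

-100°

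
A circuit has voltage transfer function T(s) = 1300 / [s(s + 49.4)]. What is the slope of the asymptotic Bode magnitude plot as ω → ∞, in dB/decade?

-40 dB/decade

With 0 zeros and 2 poles, the high-frequency asymptotic slope is 20 × (0 − 2) = -40 dB/decade.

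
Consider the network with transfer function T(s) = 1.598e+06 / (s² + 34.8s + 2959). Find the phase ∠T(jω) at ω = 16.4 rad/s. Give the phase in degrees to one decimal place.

-12.0°

∠[(j16.4)² + 34.8(j16.4) + 2959] = ∠[2690 + j570.72] = 11.98°
∠T(j16.4) = −11.98° = -11.98°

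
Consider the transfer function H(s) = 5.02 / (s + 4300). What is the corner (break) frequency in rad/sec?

4300 rad/sec

The single real pole at s = −4300 gives a corner at ω = 4300 rad/sec.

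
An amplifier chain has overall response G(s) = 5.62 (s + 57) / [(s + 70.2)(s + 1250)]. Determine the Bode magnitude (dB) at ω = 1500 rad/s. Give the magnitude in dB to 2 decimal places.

-50.82 dB

|j1500 + 57| = √(1500² + 57²) = 1501
|j1500 + 70.2| = √(1500² + 70.2²) = 1502
|j1500 + 1250| = √(1500² + 1250²) = 1953
|G(j1500)| = 5.62 × 1501 / (1502 × 1953) = 0.0028772
20 log₁₀(0.0028772) = -50.821 dB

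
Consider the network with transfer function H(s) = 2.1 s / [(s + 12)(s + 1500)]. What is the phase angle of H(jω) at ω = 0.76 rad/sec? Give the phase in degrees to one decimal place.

∠(j0.76) = 90.00°
∠(j0.76 + 12) = arctan(0.76/12) = 3.62°
∠(j0.76 + 1500) = arctan(0.76/1500) = 0.03°
∠H(j0.76) = 90.00° − (3.62° + 0.03°) = 86.35°

86.3°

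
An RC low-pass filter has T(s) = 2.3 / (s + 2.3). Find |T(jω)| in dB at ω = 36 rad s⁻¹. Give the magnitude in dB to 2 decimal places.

-23.91 dB

|j36 + 2.3| = √(36² + 2.3²) = 36.07
|T(j36)| = 2.3 / 36.07 = 0.063759
20 log₁₀(0.063759) = -23.909 dB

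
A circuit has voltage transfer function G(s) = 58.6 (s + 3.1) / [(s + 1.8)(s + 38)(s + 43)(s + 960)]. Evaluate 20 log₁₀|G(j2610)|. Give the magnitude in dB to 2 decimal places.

|j2610 + 3.1| = √(2610² + 3.1²) = 2610
|j2610 + 1.8| = √(2610² + 1.8²) = 2610
|j2610 + 38| = √(2610² + 38²) = 2610
|j2610 + 43| = √(2610² + 43²) = 2610
|j2610 + 960| = √(2610² + 960²) = 2781
|G(j2610)| = 58.6 × 2610 / (2610 × 2610 × 2610 × 2781) = 3.0926e-09
20 log₁₀(3.0926e-09) = -170.194 dB

-170.19 dB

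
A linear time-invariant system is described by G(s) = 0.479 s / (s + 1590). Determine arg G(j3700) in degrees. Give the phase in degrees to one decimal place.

∠(j3700) = 90.00°
∠(j3700 + 1590) = arctan(3700/1590) = 66.75°
∠G(j3700) = 90.00° − 66.75° = 23.25°

23.3°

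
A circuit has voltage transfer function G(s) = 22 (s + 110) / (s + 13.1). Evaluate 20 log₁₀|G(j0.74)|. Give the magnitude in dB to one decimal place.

45.3 dB

|j0.74 + 110| = √(0.74² + 110²) = 110
|j0.74 + 13.1| = √(0.74² + 13.1²) = 13.12
|G(j0.74)| = 22 × 110 / 13.12 = 184.44
20 log₁₀(184.44) = 45.32 dB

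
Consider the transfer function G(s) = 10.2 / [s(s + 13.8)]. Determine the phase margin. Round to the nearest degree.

87 deg

Gain crossover: |G(jω)| = 1 at ω ≈ 0.738 rad s⁻¹.
∠G(j0.738) = −90° − arctan(0.738/13.8) ≈ -93.06°
PM = 180° + (-93.06°) = 86.94°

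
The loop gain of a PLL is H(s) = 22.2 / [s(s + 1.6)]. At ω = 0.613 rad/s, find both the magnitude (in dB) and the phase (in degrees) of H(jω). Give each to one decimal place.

|j0.613 + 1.6| = √(0.613² + 1.6²) = 1.713
|j0.613| = 0.613
|H(j0.613)| = 22.2 / (1.713 × 0.613) = 21.136
20 log₁₀(21.136) = 26.50 dB
∠(j0.613 + 1.6) = arctan(0.613/1.6) = 20.96°
∠(j0.613) = 90.00°
∠H(j0.613) = − (20.96° + 90.00°) = -110.96°

|H| = 26.5 dB, ∠H = -111.0°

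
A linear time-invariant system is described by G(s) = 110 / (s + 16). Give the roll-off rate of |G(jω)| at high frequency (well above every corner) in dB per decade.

With 0 zeros and 1 pole, the high-frequency asymptotic slope is 20 × (0 − 1) = -20 dB/decade.

-20 dB/decade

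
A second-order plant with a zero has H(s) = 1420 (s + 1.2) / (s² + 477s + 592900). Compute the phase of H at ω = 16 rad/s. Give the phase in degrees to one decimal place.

∠(j16 + 1.2) = arctan(16/1.2) = 85.71°
∠[(j16)² + 477(j16) + 592900] = ∠[5.9264e+05 + j7632] = 0.74°
∠H(j16) = 85.71° − 0.74° = 84.97°

85.0°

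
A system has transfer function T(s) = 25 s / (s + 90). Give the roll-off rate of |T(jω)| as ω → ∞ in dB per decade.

With 1 zero and 1 pole, the high-frequency asymptotic slope is 20 × (1 − 1) = 0 dB/decade.

0 dB/decade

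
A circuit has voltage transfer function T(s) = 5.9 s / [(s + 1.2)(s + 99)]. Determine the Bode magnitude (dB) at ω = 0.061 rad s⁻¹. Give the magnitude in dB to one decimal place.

|j0.061| = 0.061
|j0.061 + 1.2| = √(0.061² + 1.2²) = 1.202
|j0.061 + 99| = √(0.061² + 99²) = 99
|T(j0.061)| = 5.9 × 0.061 / (1.202 × 99) = 0.0030256
20 log₁₀(0.0030256) = -50.38 dB

-50.4 dB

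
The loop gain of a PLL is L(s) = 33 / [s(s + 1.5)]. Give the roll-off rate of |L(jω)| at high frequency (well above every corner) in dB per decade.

-40 dB/decade

With 0 zeros and 2 poles, the high-frequency asymptotic slope is 20 × (0 − 2) = -40 dB/decade.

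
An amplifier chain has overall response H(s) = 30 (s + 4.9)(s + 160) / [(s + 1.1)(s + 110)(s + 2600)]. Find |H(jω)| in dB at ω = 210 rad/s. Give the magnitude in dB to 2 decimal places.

-37.85 dB

|j210 + 4.9| = √(210² + 4.9²) = 210.1
|j210 + 160| = √(210² + 160²) = 264
|j210 + 1.1| = √(210² + 1.1²) = 210
|j210 + 110| = √(210² + 110²) = 237.1
|j210 + 2600| = √(210² + 2600²) = 2608
|H(j210)| = 30 × 210.1 × 264 / (210 × 237.1 × 2608) = 0.012811
20 log₁₀(0.012811) = -37.848 dB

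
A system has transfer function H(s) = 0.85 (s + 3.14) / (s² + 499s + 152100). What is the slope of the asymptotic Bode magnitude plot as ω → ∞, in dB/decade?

With 1 zero and 2 poles, the high-frequency asymptotic slope is 20 × (1 − 2) = -20 dB/decade.

-20 dB/decade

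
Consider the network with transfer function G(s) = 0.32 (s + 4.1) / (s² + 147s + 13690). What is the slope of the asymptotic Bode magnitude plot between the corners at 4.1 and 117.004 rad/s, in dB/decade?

20 dB/decade

In this band the factors already past their corner are: zero at 4.1; net slope = 20 dB/decade.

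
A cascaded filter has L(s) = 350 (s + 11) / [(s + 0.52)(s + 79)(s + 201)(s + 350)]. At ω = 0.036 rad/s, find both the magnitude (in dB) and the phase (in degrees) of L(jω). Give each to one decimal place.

|L| = -57.5 dB, ∠L = -3.8°

|j0.036 + 11| = √(0.036² + 11²) = 11
|j0.036 + 0.52| = √(0.036² + 0.52²) = 0.5212
|j0.036 + 79| = √(0.036² + 79²) = 79
|j0.036 + 201| = √(0.036² + 201²) = 201
|j0.036 + 350| = √(0.036² + 350²) = 350
|L(j0.036)| = 350 × 11 / (0.5212 × 79 × 201 × 350) = 0.001329
20 log₁₀(0.001329) = -57.53 dB
∠(j0.036 + 11) = arctan(0.036/11) = 0.19°
∠(j0.036 + 0.52) = arctan(0.036/0.52) = 3.96°
∠(j0.036 + 79) = arctan(0.036/79) = 0.03°
∠(j0.036 + 201) = arctan(0.036/201) = 0.01°
∠(j0.036 + 350) = arctan(0.036/350) = 0.01°
∠L(j0.036) = 0.19° − (3.96° + 0.03° + 0.01° + 0.01°) = -3.82°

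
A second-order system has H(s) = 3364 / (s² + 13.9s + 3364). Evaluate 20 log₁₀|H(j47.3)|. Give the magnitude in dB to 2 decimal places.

|(j47.3)² + 13.9(j47.3) + 3364| = |1126.7 + j657.47| = 1305
|H(j47.3)| = 3364 / 1305 = 2.5787
20 log₁₀(2.5787) = 8.228 dB

8.23 dB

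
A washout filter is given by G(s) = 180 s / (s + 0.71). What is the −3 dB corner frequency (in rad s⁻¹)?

0.71 rad s⁻¹

For a single-pole high-pass, the −3 dB point is at the pole: ω = 0.71 rad s⁻¹.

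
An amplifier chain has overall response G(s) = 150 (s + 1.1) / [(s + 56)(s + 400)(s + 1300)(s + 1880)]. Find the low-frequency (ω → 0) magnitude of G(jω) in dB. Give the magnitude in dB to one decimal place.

G(0) = 150 × 1.1 / (56 × 400 × 1300 × 1880) = 3.0139e-09
20 log₁₀(3.0139e-09) = -170.42 dB

-170.4 dB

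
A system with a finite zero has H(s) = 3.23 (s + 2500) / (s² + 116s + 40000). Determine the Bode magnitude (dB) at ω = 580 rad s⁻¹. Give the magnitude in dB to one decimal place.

-31.3 dB

|j580 + 2500| = √(580² + 2500²) = 2566
|(j580)² + 116(j580) + 40000| = |-2.964e+05 + j67280| = 3.039e+05
|H(j580)| = 3.23 × 2566 / 3.039e+05 = 0.027273
20 log₁₀(0.027273) = -31.29 dB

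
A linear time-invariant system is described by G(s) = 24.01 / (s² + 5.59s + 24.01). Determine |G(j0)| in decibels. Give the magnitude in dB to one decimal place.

G(0) = 24.01 / 24.01 = 1
20 log₁₀(1) = 0.00 dB

0.0 dB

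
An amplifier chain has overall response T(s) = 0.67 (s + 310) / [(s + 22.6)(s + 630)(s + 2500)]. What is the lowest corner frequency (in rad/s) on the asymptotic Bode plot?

Break frequencies occur at each pole and zero magnitude: 22.6 rad/s, 310 rad/s, 630 rad/s, 2500 rad/s.
The lowest is 22.6 rad/s.

22.6 rad/s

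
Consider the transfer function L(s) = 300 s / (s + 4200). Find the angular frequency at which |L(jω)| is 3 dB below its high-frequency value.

For a single-pole high-pass, the −3 dB point is at the pole: ω = 4200 rad/s.

4200 rad/s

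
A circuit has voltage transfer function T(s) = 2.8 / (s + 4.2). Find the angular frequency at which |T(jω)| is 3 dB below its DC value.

For a single-pole low-pass, the −3 dB point is at the pole: ω = 4.2 rad/sec.

4.2 rad/sec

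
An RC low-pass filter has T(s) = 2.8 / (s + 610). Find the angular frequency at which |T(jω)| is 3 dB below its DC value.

610 rad s⁻¹

For a single-pole low-pass, the −3 dB point is at the pole: ω = 610 rad s⁻¹.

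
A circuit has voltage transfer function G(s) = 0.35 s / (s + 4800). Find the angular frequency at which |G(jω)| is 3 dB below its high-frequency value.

For a single-pole high-pass, the −3 dB point is at the pole: ω = 4800 rad s⁻¹.

4800 rad s⁻¹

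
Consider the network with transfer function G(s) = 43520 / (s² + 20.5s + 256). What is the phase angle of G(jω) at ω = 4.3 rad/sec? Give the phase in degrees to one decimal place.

-20.4°

∠[(j4.3)² + 20.5(j4.3) + 256] = ∠[237.51 + j88.15] = 20.36°
∠G(j4.3) = −20.36° = -20.36°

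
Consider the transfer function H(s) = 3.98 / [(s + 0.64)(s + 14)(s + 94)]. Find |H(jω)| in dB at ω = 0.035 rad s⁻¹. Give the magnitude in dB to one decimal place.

|j0.035 + 0.64| = √(0.035² + 0.64²) = 0.641
|j0.035 + 14| = √(0.035² + 14²) = 14
|j0.035 + 94| = √(0.035² + 94²) = 94
|H(j0.035)| = 3.98 / (0.641 × 14 × 94) = 0.0047184
20 log₁₀(0.0047184) = -46.52 dB

-46.5 dB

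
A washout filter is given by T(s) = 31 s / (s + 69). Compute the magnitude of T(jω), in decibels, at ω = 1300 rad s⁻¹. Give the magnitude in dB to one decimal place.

29.8 dB

|j1300| = 1300
|j1300 + 69| = √(1300² + 69²) = 1302
|T(j1300)| = 31 × 1300 / 1302 = 30.956
20 log₁₀(30.956) = 29.82 dB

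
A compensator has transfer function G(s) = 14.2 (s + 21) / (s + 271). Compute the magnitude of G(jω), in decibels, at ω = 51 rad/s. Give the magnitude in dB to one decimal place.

9.1 dB

|j51 + 21| = √(51² + 21²) = 55.15
|j51 + 271| = √(51² + 271²) = 275.8
|G(j51)| = 14.2 × 55.15 / 275.8 = 2.8401
20 log₁₀(2.8401) = 9.07 dB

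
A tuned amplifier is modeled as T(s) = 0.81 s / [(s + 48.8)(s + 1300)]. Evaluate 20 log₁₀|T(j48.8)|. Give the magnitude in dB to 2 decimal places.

-67.13 dB

|j48.8| = 48.8
|j48.8 + 48.8| = √(48.8² + 48.8²) = 69.01
|j48.8 + 1300| = √(48.8² + 1300²) = 1301
|T(j48.8)| = 0.81 × 48.8 / (69.01 × 1301) = 0.00044027
20 log₁₀(0.00044027) = -67.126 dB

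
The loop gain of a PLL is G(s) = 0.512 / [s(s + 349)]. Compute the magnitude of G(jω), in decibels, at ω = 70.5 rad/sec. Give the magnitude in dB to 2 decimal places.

-93.81 dB

|j70.5 + 349| = √(70.5² + 349²) = 356
|j70.5| = 70.5
|G(j70.5)| = 0.512 / (356 × 70.5) = 2.0397e-05
20 log₁₀(2.0397e-05) = -93.809 dB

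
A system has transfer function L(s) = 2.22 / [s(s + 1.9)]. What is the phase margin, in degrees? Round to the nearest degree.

Gain crossover: |L(jω)| = 1 at ω ≈ 1.03 rad/sec.
∠L(j1.03) = −90° − arctan(1.03/1.9) ≈ -118.41°
PM = 180° + (-118.41°) = 61.59°

62 deg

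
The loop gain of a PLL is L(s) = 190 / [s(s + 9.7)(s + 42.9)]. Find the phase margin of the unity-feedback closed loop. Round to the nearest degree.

Gain crossover: |L(jω)| = 1 at ω ≈ 0.456 rad/s.
∠L(j0.456) = −90° − arctan(0.456/9.7) − arctan(0.456/42.9) ≈ -93.30°
PM = 180° + (-93.30°) = 86.70°

87°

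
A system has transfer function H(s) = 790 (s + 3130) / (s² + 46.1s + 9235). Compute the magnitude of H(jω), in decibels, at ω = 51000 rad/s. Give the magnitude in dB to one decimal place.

-36.2 dB

|j51000 + 3130| = √(51000² + 3130²) = 5.11e+04
|(j51000)² + 46.1(j51000) + 9235| = |-2.601e+09 + j2.3511e+06| = 2.601e+09
|H(j51000)| = 790 × 5.11e+04 / 2.601e+09 = 0.015519
20 log₁₀(0.015519) = -36.18 dB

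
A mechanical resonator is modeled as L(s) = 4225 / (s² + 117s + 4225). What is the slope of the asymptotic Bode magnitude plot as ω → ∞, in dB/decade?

-40 dB/decade

With 0 zeros and 2 poles, the high-frequency asymptotic slope is 20 × (0 − 2) = -40 dB/decade.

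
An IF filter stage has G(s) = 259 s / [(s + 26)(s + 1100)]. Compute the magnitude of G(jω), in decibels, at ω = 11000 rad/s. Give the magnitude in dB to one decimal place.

-32.6 dB

|j11000| = 1.1e+04
|j11000 + 26| = √(11000² + 26²) = 1.1e+04
|j11000 + 1100| = √(11000² + 1100²) = 1.105e+04
|G(j11000)| = 259 × 1.1e+04 / (1.1e+04 × 1.105e+04) = 0.023429
20 log₁₀(0.023429) = -32.61 dB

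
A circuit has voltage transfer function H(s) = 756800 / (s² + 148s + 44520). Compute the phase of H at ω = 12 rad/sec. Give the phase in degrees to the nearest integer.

-2°

∠[(j12)² + 148(j12) + 44520] = ∠[44376 + j1776] = 2.29°
∠H(j12) = −2.29° = -2.29°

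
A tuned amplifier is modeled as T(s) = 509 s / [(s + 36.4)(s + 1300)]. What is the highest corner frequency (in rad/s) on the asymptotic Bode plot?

Break frequencies occur at each pole and zero magnitude: 36.4 rad/s, 1300 rad/s.
The highest is 1300 rad/s.

1300 rad/s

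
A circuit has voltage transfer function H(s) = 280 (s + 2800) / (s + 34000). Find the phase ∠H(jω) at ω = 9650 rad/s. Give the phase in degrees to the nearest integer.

∠(j9650 + 2800) = arctan(9650/2800) = 73.82°
∠(j9650 + 34000) = arctan(9650/34000) = 15.85°
∠H(j9650) = 73.82° − 15.85° = 57.97°

58 deg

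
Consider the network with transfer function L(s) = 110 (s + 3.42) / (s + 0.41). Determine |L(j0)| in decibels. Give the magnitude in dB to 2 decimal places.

L(0) = 110 × 3.42 / 0.41 = 917.56
20 log₁₀(917.56) = 59.253 dB

59.25 dB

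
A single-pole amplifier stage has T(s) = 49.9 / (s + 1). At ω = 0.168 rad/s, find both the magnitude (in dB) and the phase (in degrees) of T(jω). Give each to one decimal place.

|j0.168 + 1| = √(0.168² + 1²) = 1.014
|T(j0.168)| = 49.9 / 1.014 = 49.21
20 log₁₀(49.21) = 33.84 dB
∠(j0.168 + 1) = arctan(0.168/1) = 9.54°
∠T(j0.168) = −9.54° = -9.54°

|T| = 33.8 dB, ∠T = -9.5°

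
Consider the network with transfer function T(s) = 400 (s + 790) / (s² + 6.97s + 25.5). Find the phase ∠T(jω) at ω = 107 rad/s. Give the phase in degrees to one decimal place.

∠(j107 + 790) = arctan(107/790) = 7.71°
∠[(j107)² + 6.97(j107) + 25.5] = ∠[-11424 + j745.79] = 176.26°
∠T(j107) = 7.71° − 176.26° = -168.55°

-168.6°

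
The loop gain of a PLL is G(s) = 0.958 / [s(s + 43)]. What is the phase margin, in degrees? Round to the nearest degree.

90°

Gain crossover: |G(jω)| = 1 at ω ≈ 0.0223 rad/s.
∠G(j0.0223) = −90° − arctan(0.0223/43) ≈ -90.03°
PM = 180° + (-90.03°) = 89.97°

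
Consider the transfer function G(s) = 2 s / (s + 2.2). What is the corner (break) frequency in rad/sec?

The single real pole at s = −2.2 gives a corner at ω = 2.2 rad/sec.

2.2 rad/sec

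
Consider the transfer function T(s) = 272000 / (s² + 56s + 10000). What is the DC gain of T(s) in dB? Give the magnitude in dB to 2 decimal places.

T(0) = 272000 / 10000 = 27.2
20 log₁₀(27.2) = 28.691 dB

28.69 dB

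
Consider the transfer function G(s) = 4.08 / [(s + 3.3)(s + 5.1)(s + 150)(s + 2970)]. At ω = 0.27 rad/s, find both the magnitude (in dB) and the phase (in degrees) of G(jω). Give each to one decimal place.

|G| = -125.3 dB, ∠G = -7.8°

|j0.27 + 3.3| = √(0.27² + 3.3²) = 3.311
|j0.27 + 5.1| = √(0.27² + 5.1²) = 5.107
|j0.27 + 150| = √(0.27² + 150²) = 150
|j0.27 + 2970| = √(0.27² + 2970²) = 2970
|G(j0.27)| = 4.08 / (3.311 × 5.107 × 150 × 2970) = 5.4159e-07
20 log₁₀(5.4159e-07) = -125.33 dB
∠(j0.27 + 3.3) = arctan(0.27/3.3) = 4.68°
∠(j0.27 + 5.1) = arctan(0.27/5.1) = 3.03°
∠(j0.27 + 150) = arctan(0.27/150) = 0.10°
∠(j0.27 + 2970) = arctan(0.27/2970) = 0.01°
∠G(j0.27) = − (4.68° + 3.03° + 0.10° + 0.01°) = -7.82°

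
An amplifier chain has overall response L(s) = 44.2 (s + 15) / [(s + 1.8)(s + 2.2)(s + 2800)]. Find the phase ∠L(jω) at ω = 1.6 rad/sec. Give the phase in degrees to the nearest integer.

-72°

∠(j1.6 + 15) = arctan(1.6/15) = 6.09°
∠(j1.6 + 1.8) = arctan(1.6/1.8) = 41.63°
∠(j1.6 + 2.2) = arctan(1.6/2.2) = 36.03°
∠(j1.6 + 2800) = arctan(1.6/2800) = 0.03°
∠L(j1.6) = 6.09° − (41.63° + 36.03° + 0.03°) = -71.61°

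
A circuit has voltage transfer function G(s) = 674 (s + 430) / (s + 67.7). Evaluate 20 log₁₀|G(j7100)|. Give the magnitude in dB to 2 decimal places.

56.59 dB

|j7100 + 430| = √(7100² + 430²) = 7113
|j7100 + 67.7| = √(7100² + 67.7²) = 7100
|G(j7100)| = 674 × 7113 / 7100 = 675.2
20 log₁₀(675.2) = 56.589 dB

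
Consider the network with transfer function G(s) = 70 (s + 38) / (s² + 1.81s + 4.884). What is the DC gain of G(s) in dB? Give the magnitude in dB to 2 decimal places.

54.72 dB

G(0) = 70 × 38 / 4.884 = 544.64
20 log₁₀(544.64) = 54.722 dB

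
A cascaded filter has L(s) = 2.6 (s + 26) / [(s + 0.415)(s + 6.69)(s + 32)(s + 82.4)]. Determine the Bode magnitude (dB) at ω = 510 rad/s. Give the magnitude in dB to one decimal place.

|j510 + 26| = √(510² + 26²) = 510.7
|j510 + 0.415| = √(510² + 0.415²) = 510
|j510 + 6.69| = √(510² + 6.69²) = 510
|j510 + 32| = √(510² + 32²) = 511
|j510 + 82.4| = √(510² + 82.4²) = 516.6
|L(j510)| = 2.6 × 510.7 / (510 × 510 × 511 × 516.6) = 1.9335e-08
20 log₁₀(1.9335e-08) = -154.27 dB

-154.3 dB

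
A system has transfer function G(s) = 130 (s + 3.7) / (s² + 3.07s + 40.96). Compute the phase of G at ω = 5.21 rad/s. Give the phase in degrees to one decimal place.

∠(j5.21 + 3.7) = arctan(5.21/3.7) = 54.62°
∠[(j5.21)² + 3.07(j5.21) + 40.96] = ∠[13.816 + j15.995] = 49.18°
∠G(j5.21) = 54.62° − 49.18° = 5.44°

5.4°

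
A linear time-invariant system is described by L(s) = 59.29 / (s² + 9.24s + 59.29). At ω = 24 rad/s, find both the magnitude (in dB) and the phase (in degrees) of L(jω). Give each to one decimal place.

|L| = -19.5 dB, ∠L = -156.8°

|(j24)² + 9.24(j24) + 59.29| = |-516.71 + j221.76| = 562.3
|L(j24)| = 59.29 / 562.3 = 0.10544
20 log₁₀(0.10544) = -19.54 dB
∠[(j24)² + 9.24(j24) + 59.29] = ∠[-516.71 + j221.76] = 156.77°
∠L(j24) = −156.77° = -156.77°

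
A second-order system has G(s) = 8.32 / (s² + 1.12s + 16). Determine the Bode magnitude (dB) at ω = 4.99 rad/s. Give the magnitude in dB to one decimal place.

-2.0 dB

|(j4.99)² + 1.12(j4.99) + 16| = |-8.9001 + j5.5888| = 10.51
|G(j4.99)| = 8.32 / 10.51 = 0.79168
20 log₁₀(0.79168) = -2.03 dB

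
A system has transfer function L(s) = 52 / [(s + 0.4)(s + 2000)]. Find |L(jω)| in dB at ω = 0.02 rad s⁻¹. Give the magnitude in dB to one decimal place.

-23.8 dB

|j0.02 + 0.4| = √(0.02² + 0.4²) = 0.4005
|j0.02 + 2000| = √(0.02² + 2000²) = 2000
|L(j0.02)| = 52 / (0.4005 × 2000) = 0.064919
20 log₁₀(0.064919) = -23.75 dB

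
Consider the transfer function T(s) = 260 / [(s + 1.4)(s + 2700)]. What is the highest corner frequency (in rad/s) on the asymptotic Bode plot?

2700 rad/s

Break frequencies occur at each pole and zero magnitude: 1.4 rad/s, 2700 rad/s.
The highest is 2700 rad/s.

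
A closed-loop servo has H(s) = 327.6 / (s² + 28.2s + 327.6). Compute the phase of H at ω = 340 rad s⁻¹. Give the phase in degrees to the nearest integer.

∠[(j340)² + 28.2(j340) + 327.6] = ∠[-1.1527e+05 + j9588] = 175.25°
∠H(j340) = −175.25° = -175.25°

-175°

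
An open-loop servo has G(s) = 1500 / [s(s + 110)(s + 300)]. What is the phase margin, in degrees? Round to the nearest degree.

Gain crossover: |G(jω)| = 1 at ω ≈ 0.0455 rad/sec.
∠G(j0.0455) = −90° − arctan(0.0455/110) − arctan(0.0455/300) ≈ -90.03°
PM = 180° + (-90.03°) = 89.97°

90°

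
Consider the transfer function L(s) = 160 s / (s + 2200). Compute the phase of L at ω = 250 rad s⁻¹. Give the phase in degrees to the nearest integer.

∠(j250) = 90.00°
∠(j250 + 2200) = arctan(250/2200) = 6.48°
∠L(j250) = 90.00° − 6.48° = 83.52°

84°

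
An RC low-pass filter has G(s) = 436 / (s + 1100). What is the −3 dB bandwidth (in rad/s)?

1100 rad/s

For a single-pole low-pass, the −3 dB point is at the pole: ω = 1100 rad/s.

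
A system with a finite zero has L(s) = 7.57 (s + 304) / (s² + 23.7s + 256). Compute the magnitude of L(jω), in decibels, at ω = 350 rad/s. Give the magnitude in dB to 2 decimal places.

|j350 + 304| = √(350² + 304²) = 463.6
|(j350)² + 23.7(j350) + 256| = |-1.2224e+05 + j8295| = 1.225e+05
|L(j350)| = 7.57 × 463.6 / 1.225e+05 = 0.028642
20 log₁₀(0.028642) = -30.860 dB

-30.86 dB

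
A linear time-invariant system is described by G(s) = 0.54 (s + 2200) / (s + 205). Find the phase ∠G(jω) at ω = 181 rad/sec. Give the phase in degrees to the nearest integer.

-37°

∠(j181 + 2200) = arctan(181/2200) = 4.70°
∠(j181 + 205) = arctan(181/205) = 41.44°
∠G(j181) = 4.70° − 41.44° = -36.74°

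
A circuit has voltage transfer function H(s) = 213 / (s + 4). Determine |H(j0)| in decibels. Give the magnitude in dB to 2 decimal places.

H(0) = 213 / 4 = 53.25
20 log₁₀(53.25) = 34.526 dB

34.53 dB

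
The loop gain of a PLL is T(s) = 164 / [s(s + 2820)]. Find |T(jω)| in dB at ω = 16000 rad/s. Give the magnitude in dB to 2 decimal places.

|j16000 + 2820| = √(16000² + 2820²) = 1.625e+04
|j16000| = 1.6e+04
|T(j16000)| = 164 / (1.625e+04 × 1.6e+04) = 6.309e-07
20 log₁₀(6.309e-07) = -124.001 dB

-124.00 dB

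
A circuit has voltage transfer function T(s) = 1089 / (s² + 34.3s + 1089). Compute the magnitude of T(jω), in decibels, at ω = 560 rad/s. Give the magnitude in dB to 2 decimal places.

|(j560)² + 34.3(j560) + 1089| = |-3.1251e+05 + j19208| = 3.131e+05
|T(j560)| = 1089 / 3.131e+05 = 0.0034781
20 log₁₀(0.0034781) = -49.173 dB

-49.17 dB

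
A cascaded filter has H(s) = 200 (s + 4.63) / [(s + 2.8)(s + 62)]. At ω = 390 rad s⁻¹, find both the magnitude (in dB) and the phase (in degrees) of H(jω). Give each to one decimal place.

|H| = -5.9 dB, ∠H = -81.2°

|j390 + 4.63| = √(390² + 4.63²) = 390
|j390 + 2.8| = √(390² + 2.8²) = 390
|j390 + 62| = √(390² + 62²) = 394.9
|H(j390)| = 200 × 390 / (390 × 394.9) = 0.50648
20 log₁₀(0.50648) = -5.91 dB
∠(j390 + 4.63) = arctan(390/4.63) = 89.32°
∠(j390 + 2.8) = arctan(390/2.8) = 89.59°
∠(j390 + 62) = arctan(390/62) = 80.97°
∠H(j390) = 89.32° − (89.59° + 80.97°) = -81.24°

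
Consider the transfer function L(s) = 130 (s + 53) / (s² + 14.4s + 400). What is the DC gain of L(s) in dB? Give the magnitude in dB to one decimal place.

24.7 dB

L(0) = 130 × 53 / 400 = 17.225
20 log₁₀(17.225) = 24.72 dB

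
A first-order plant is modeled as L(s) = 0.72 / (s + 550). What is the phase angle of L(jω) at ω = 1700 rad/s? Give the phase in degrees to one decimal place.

∠(j1700 + 550) = arctan(1700/550) = 72.07°
∠L(j1700) = −72.07° = -72.07°

-72.1°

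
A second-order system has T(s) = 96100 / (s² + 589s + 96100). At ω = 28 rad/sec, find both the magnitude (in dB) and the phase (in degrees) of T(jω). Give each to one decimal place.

|(j28)² + 589(j28) + 96100| = |95316 + j16492| = 9.673e+04
|T(j28)| = 96100 / 9.673e+04 = 0.99346
20 log₁₀(0.99346) = -0.06 dB
∠[(j28)² + 589(j28) + 96100] = ∠[95316 + j16492] = 9.82°
∠T(j28) = −9.82° = -9.82°

|T| = -0.1 dB, ∠T = -9.8 deg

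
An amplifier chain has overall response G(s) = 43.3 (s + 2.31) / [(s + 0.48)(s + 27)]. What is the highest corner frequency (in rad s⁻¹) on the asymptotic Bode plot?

27 rad s⁻¹

Break frequencies occur at each pole and zero magnitude: 0.48 rad s⁻¹, 2.31 rad s⁻¹, 27 rad s⁻¹.
The highest is 27 rad s⁻¹.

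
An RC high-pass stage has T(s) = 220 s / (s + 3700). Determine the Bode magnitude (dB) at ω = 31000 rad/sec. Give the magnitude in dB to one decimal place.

46.8 dB

|j31000| = 3.1e+04
|j31000 + 3700| = √(31000² + 3700²) = 3.122e+04
|T(j31000)| = 220 × 3.1e+04 / 3.122e+04 = 218.45
20 log₁₀(218.45) = 46.79 dB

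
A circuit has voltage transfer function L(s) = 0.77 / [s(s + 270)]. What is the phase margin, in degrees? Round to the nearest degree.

90°

Gain crossover: |L(jω)| = 1 at ω ≈ 0.00285 rad/s.
∠L(j0.00285) = −90° − arctan(0.00285/270) ≈ -90.00°
PM = 180° + (-90.00°) = 90.00°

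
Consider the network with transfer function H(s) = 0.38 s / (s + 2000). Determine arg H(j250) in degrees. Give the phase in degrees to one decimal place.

∠(j250) = 90.00°
∠(j250 + 2000) = arctan(250/2000) = 7.13°
∠H(j250) = 90.00° − 7.13° = 82.87°

82.9°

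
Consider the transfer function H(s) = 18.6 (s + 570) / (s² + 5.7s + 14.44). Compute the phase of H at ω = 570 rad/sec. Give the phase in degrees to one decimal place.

-134.4°

∠(j570 + 570) = arctan(570/570) = 45.00°
∠[(j570)² + 5.7(j570) + 14.44] = ∠[-3.2489e+05 + j3249] = 179.43°
∠H(j570) = 45.00° − 179.43° = -134.43°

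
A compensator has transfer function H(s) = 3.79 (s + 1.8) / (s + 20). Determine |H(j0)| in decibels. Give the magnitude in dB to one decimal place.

H(0) = 3.79 × 1.8 / 20 = 0.3411
20 log₁₀(0.3411) = -9.34 dB

-9.3 dB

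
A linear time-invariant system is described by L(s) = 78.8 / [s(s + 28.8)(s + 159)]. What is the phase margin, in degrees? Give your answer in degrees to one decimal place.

90.0°

Gain crossover: |L(jω)| = 1 at ω ≈ 0.0172 rad/sec.
∠L(j0.0172) = −90° − arctan(0.0172/28.8) − arctan(0.0172/159) ≈ -90.04°
PM = 180° + (-90.04°) = 89.96°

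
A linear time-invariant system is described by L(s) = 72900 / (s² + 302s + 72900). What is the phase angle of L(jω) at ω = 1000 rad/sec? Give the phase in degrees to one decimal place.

-162.0°

∠[(j1000)² + 302(j1000) + 72900] = ∠[-9.271e+05 + j3.02e+05] = 161.96°
∠L(j1000) = −161.96° = -161.96°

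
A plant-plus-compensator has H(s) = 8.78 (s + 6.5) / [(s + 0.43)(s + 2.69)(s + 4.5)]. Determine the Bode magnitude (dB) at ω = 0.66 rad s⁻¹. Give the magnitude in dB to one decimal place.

15.2 dB

|j0.66 + 6.5| = √(0.66² + 6.5²) = 6.533
|j0.66 + 0.43| = √(0.66² + 0.43²) = 0.7877
|j0.66 + 2.69| = √(0.66² + 2.69²) = 2.77
|j0.66 + 4.5| = √(0.66² + 4.5²) = 4.548
|H(j0.66)| = 8.78 × 6.533 / (0.7877 × 2.77 × 4.548) = 5.7808
20 log₁₀(5.7808) = 15.24 dB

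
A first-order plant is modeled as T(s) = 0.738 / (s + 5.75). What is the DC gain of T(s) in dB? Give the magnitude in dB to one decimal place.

-17.8 dB

T(0) = 0.738 / 5.75 = 0.12835
20 log₁₀(0.12835) = -17.83 dB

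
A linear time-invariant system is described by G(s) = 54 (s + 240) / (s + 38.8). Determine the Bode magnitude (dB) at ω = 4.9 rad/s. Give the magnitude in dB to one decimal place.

50.4 dB

|j4.9 + 240| = √(4.9² + 240²) = 240.1
|j4.9 + 38.8| = √(4.9² + 38.8²) = 39.11
|G(j4.9)| = 54 × 240.1 / 39.11 = 331.46
20 log₁₀(331.46) = 50.41 dB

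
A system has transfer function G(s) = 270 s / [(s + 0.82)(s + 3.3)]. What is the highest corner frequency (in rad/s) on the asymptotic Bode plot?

3.3 rad/s

Break frequencies occur at each pole and zero magnitude: 0.82 rad/s, 3.3 rad/s.
The highest is 3.3 rad/s.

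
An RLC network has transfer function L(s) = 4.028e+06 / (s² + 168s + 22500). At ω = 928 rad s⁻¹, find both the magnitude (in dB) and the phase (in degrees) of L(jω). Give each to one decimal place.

|(j928)² + 168(j928) + 22500| = |-8.3868e+05 + j1.559e+05| = 8.531e+05
|L(j928)| = 4.028e+06 / 8.531e+05 = 4.7219
20 log₁₀(4.7219) = 13.48 dB
∠[(j928)² + 168(j928) + 22500] = ∠[-8.3868e+05 + j1.559e+05] = 169.47°
∠L(j928) = −169.47° = -169.47°

|L| = 13.5 dB, ∠L = -169.5 deg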